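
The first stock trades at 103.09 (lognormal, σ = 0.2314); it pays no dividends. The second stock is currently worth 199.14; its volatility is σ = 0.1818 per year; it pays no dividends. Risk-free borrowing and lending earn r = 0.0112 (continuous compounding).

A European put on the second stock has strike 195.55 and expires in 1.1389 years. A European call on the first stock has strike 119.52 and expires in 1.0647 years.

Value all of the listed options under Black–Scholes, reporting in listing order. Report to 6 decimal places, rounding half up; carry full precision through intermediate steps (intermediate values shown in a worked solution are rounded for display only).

[the second stock put K=195.55]
σ√T = 0.1818·√1.1389 = 0.194016
d₁ = (ln(S/K) + (r+σ²/2)T) / (σ√T) = (ln(199.14/195.55) + (0.0112+0.1818²/2)·1.1389) / 0.194016 = (0.018192 + 0.031577) / 0.194016 = 0.256519
d₂ = d₁ − σ√T = 0.256519 − 0.194016 = 0.062503
e^{−rT} = 0.987325
N(−d₁) = 0.398775,  N(−d₂) = 0.475081
price = K·e^{−rT}·N(−d₂) − S·N(−d₁) = 91.724578 − 79.412060 = 12.312518
[the first stock call K=119.52]
σ√T = 0.2314·√1.0647 = 0.238768
d₁ = (ln(S/K) + (r+σ²/2)T) / (σ√T) = (ln(103.09/119.52) + (0.0112+0.2314²/2)·1.0647) / 0.238768 = (-0.147881 + 0.040430) / 0.238768 = -0.450024
d₂ = d₁ − σ√T = -0.450024 − 0.238768 = -0.688792
e^{−rT} = 0.988146
N(d₁) = 0.326347,  N(d₂) = 0.245477
price = S·N(d₁) − K·e^{−rT}·N(d₂) = 33.643075 − 28.991627 = 4.651448

price(the second stock put K=195.55) = 12.312518
price(the first stock call K=119.52) = 4.651448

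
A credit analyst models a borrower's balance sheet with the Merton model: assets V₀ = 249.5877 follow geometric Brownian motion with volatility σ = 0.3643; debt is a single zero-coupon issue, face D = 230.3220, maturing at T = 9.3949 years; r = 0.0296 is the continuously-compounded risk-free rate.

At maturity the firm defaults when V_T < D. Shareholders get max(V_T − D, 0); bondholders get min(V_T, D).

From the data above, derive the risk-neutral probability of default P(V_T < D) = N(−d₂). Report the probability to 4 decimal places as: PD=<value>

PD=0.5938

Equity is a call on the firm's assets struck at D = 230.3220:
d₁ = [ln(V₀/D) + (r + σ²/2)T] / (σ√T)
   = [ln(249.5877/230.3220) + (0.0296 + 0.5·0.3643²)·9.3949] / (0.3643·√9.3949)
   = [0.080332 + 0.901509] / 1.116620 = 0.879297
d₂ = d₁ − σ√T = 0.879297 − 1.116620 = -0.237322
risk-neutral PD = N(−d₂) = N(0.237322) = 0.593797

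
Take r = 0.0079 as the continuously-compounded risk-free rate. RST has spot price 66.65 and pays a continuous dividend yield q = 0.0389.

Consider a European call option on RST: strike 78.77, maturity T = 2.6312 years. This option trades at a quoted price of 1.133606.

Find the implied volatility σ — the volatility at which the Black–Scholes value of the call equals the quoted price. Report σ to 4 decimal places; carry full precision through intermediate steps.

sigma = 0.1427

At σ = 0.1427 the Black–Scholes value reproduces the quote:
σ√T = 0.1427·√2.6312 = 0.231473
d₁ = (ln(S/K) + (r−q+σ²/2)T) / (σ√T) = (ln(66.65/78.77) + (0.0079−0.0389+0.1427²/2)·2.6312) / 0.231473 = (-0.167077 − 0.054777) / 0.231473 = -0.958445
d₂ = d₁ − σ√T = -0.958445 − 0.231473 = -1.189918
e^{−rT} = 0.979428
e^{−qT} = 0.902710
N(d₁) = 0.168919,  N(d₂) = 0.117039
V = S·e^{−qT}·N(d₁) − K·e^{−rT}·N(d₂) = 10.163132 − 9.029526 = 1.133606 (matching the quote); vega is positive throughout, so no other σ reproduces this price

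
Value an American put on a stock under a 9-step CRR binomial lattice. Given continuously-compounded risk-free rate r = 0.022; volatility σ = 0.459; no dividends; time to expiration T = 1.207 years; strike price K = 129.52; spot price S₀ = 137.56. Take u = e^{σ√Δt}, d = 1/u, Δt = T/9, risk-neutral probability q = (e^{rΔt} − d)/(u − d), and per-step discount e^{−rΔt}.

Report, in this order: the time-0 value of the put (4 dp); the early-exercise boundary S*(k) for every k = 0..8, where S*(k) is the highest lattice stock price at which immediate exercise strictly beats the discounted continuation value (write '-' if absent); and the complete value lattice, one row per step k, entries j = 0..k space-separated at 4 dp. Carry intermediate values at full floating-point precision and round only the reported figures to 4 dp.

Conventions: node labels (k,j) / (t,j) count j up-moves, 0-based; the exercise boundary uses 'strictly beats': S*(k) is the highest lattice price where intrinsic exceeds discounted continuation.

params: Δt=0.13411 u=1.18304 d=0.84528 q=0.46682 e^(-rΔt)=0.99705
t_9 payoffs: 99.2172 87.1084 70.1610 46.4415 13.2437 0.0000 0.0000 0.0000 0.0000 0.0000
t_8: node(8,0) S=35.8495 payoff=93.6705 vs cont=93.2889 → 93.6705 [stop]  node(8,1) S=50.1748 payoff=79.3452 vs cont=78.9636 → 79.3452 [stop]  node(8,2) S=70.2244 payoff=59.2956 vs cont=58.9141 → 59.2956 [stop]  node(8,3) S=98.2856 payoff=31.2344 vs cont=30.8528 → 31.2344 [stop]  node(8,4) S=137.5600 payoff=0.0000 vs cont=7.0404 → 7.0404 [wait]  node(8,5) S=192.5282 payoff=0.0000 vs cont=0.0000 → 0.0000 [wait]  node(8,6) S=269.4614 payoff=0.0000 vs cont=0.0000 → 0.0000 [wait]  node(8,7) S=377.1367 payoff=0.0000 vs cont=0.0000 → 0.0000 [wait]  node(8,8) S=527.8383 payoff=0.0000 vs cont=0.0000 → 0.0000 [wait]  ⇒ S*(8)=98.2856
t_7: node(7,0) S=42.4116 payoff=87.1084 vs cont=86.7268 → 87.1084 [stop]  node(7,1) S=59.3590 payoff=70.1610 vs cont=69.7794 → 70.1610 [stop]  node(7,2) S=83.0785 payoff=46.4415 vs cont=46.0599 → 46.4415 [stop]  node(7,3) S=116.2763 payoff=13.2437 vs cont=19.8813 → 19.8813 [wait]  node(7,4) S=162.7396 payoff=0.0000 vs cont=3.7427 → 3.7427 [wait]  node(7,5) S=227.7694 payoff=0.0000 vs cont=0.0000 → 0.0000 [wait]  node(7,6) S=318.7848 payoff=0.0000 vs cont=0.0000 → 0.0000 [wait]  node(7,7) S=446.1695 payoff=0.0000 vs cont=0.0000 → 0.0000 [wait]  ⇒ S*(7)=83.0785
t_6: node(6,0) S=50.1748 payoff=79.3452 vs cont=78.9636 → 79.3452 [stop]  node(6,1) S=70.2244 payoff=59.2956 vs cont=58.9141 → 59.2956 [stop]  node(6,2) S=98.2856 payoff=31.2344 vs cont=33.9423 → 33.9423 [wait]  node(6,3) S=137.5600 payoff=0.0000 vs cont=12.3111 → 12.3111 [wait]  node(6,4) S=192.5282 payoff=0.0000 vs cont=1.9897 → 1.9897 [wait]  node(6,5) S=269.4614 payoff=0.0000 vs cont=0.0000 → 0.0000 [wait]  node(6,6) S=377.1367 payoff=0.0000 vs cont=0.0000 → 0.0000 [wait]  ⇒ S*(6)=70.2244
t_5: node(5,0) S=59.3590 payoff=70.1610 vs cont=69.7794 → 70.1610 [stop]  node(5,1) S=83.0785 payoff=46.4415 vs cont=47.3203 → 47.3203 [wait]  node(5,2) S=116.2763 payoff=13.2437 vs cont=23.7741 → 23.7741 [wait]  node(5,3) S=162.7396 payoff=0.0000 vs cont=7.4707 → 7.4707 [wait]  node(5,4) S=227.7694 payoff=0.0000 vs cont=1.0577 → 1.0577 [wait]  node(5,5) S=318.7848 payoff=0.0000 vs cont=0.0000 → 0.0000 [wait]  ⇒ S*(5)=59.3590
t_4: node(4,0) S=70.2244 payoff=59.2956 vs cont=59.3231 → 59.3231 [wait]  node(4,1) S=98.2856 payoff=31.2344 vs cont=36.2213 → 36.2213 [wait]  node(4,2) S=137.5600 payoff=0.0000 vs cont=16.1156 → 16.1156 [wait]  node(4,3) S=192.5282 payoff=0.0000 vs cont=4.4638 → 4.4638 [wait]  node(4,4) S=269.4614 payoff=0.0000 vs cont=0.5623 → 0.5623 [wait]  ⇒ S*(4)=-
t_3: node(3,0) S=83.0785 payoff=46.4415 vs cont=48.3956 → 48.3956 [wait]  node(3,1) S=116.2763 payoff=13.2437 vs cont=26.7564 → 26.7564 [wait]  node(3,2) S=162.7396 payoff=0.0000 vs cont=10.6448 → 10.6448 [wait]  node(3,3) S=227.7694 payoff=0.0000 vs cont=2.6347 → 2.6347 [wait]  ⇒ S*(3)=-
t_2: node(2,0) S=98.2856 payoff=31.2344 vs cont=38.1811 → 38.1811 [wait]  node(2,1) S=137.5600 payoff=0.0000 vs cont=19.1785 → 19.1785 [wait]  node(2,2) S=192.5282 payoff=0.0000 vs cont=6.8852 → 6.8852 [wait]  ⇒ S*(2)=-
t_1: node(1,0) S=116.2763 payoff=13.2437 vs cont=29.2239 → 29.2239 [wait]  node(1,1) S=162.7396 payoff=0.0000 vs cont=13.4001 → 13.4001 [wait]  ⇒ S*(1)=-
t_0: node(0,0) S=137.5600 payoff=0.0000 vs cont=21.7726 → 21.7726 [wait]  ⇒ S*(0)=-

price = 21.7726
boundary = - - - - - 59.3590 70.2244 83.0785 98.2856
tree:
21.7726
29.2239 13.4001
38.1811 19.1785 6.8852
48.3956 26.7564 10.6448 2.6347
59.3231 36.2213 16.1156 4.4638 0.5623
70.1610 47.3203 23.7741 7.4707 1.0577 0.0000
79.3452 59.2956 33.9423 12.3111 1.9897 0.0000 0.0000
87.1084 70.1610 46.4415 19.8813 3.7427 0.0000 0.0000 0.0000
93.6705 79.3452 59.2956 31.2344 7.0404 0.0000 0.0000 0.0000 0.0000
99.2172 87.1084 70.1610 46.4415 13.2437 0.0000 0.0000 0.0000 0.0000 0.0000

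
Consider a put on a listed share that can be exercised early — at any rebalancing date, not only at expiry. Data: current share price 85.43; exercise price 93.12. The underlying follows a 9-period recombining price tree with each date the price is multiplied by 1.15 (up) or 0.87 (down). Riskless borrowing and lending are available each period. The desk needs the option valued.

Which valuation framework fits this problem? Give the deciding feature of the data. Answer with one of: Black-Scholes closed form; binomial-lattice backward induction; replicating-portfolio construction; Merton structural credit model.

Key observation: an American put (K = 93.12, S₀ = 85.43) on a 9-date tree has no closed form — the optimal stopping decision is embedded and must be resolved recursively from expiry.

framework: binomial-lattice backward induction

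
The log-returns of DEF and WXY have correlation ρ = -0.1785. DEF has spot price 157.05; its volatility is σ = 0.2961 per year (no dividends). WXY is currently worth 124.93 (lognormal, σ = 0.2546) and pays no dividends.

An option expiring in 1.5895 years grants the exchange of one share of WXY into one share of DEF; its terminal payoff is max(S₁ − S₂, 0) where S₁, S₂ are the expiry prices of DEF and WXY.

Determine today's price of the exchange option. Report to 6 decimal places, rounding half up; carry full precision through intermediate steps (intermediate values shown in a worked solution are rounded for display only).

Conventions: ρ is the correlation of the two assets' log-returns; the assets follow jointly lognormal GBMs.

σ_eff = √(σ₁² + σ₂² − 2ρσ₁σ₂) = √(0.2961² + 0.2546² − 2·-0.1785·0.2961·0.2546) = 0.423568
d₁ = (ln(S₁/S₂) + (q₂ − q₁ + σ_eff²/2)T) / (σ_eff√T) = (ln(157.05/124.93) + (0.0 − 0.0 + 0.089705)·1.5895) / 0.534014 = 0.695480
d₂ = d₁ − σ_eff√T = 0.695480 − 0.534014 = 0.161465
N(d₁) = 0.756623,  N(d₂) = 0.564137
V = S₁·e^{−q₁T}·N(d₁) − S₂·e^{−q₂T}·N(d₂) = 118.827598 − 70.477585 = 48.350013
Key observation: r never enters — measured in units of WXY, the claim is a call on S₁/S₂ struck at 1, so only the dividend yields and σ_eff matter.

exchange price = 48.350013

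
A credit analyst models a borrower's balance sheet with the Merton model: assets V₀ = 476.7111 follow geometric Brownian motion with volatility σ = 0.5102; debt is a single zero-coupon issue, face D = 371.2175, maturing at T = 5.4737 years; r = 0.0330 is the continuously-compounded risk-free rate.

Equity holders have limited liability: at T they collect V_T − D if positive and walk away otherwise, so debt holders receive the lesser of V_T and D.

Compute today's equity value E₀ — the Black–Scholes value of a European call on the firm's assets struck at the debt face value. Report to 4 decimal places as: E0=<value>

Equity is a call on the firm's assets struck at D = 371.2175:
d₁ = [ln(V₀/D) + (r + σ²/2)T] / (σ√T)
   = [ln(476.7111/371.2175) + (0.0330 + 0.5·0.5102²)·5.4737] / (0.5102·√5.4737)
   = [0.250123 + 0.893045] / 1.193661 = 0.957699
d₂ = d₁ − σ√T = 0.957699 − 1.193661 = -0.235962
N(d₁) = 0.830893,  N(d₂) = 0.406731,  e^(−rT) = 0.834742
E₀ = V₀·N(d₁) − D·e^(−rT)·N(d₂)
   = 476.7111·0.830893 − 371.2175·0.834742·0.406731 = 270.061603

E0=270.0616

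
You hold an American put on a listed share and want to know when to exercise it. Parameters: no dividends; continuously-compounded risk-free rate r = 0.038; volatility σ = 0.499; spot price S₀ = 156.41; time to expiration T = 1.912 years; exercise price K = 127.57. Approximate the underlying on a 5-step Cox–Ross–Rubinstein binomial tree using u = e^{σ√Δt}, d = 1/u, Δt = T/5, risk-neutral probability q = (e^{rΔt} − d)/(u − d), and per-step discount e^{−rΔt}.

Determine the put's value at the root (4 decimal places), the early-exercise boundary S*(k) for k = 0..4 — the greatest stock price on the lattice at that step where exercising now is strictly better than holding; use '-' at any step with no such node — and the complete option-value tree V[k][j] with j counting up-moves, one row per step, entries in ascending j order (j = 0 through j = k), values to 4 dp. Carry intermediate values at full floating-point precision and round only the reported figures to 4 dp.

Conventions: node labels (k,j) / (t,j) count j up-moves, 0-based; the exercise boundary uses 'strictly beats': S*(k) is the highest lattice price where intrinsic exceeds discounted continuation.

params: Δt=0.38240 u=1.36148 d=0.73449 q=0.44681 e^(-rΔt)=0.98557
t_5 payoffs: 94.1348 65.5933 12.6879 0.0000 0.0000 0.0000
t_4: node(4,0) S=45.5215 payoff=82.0485 vs cont=80.2082 → 82.0485 [stop]  node(4,1) S=84.3802 payoff=43.1898 vs cont=41.3495 → 43.1898 [stop]  node(4,2) S=156.4100 payoff=0.0000 vs cont=6.9176 → 6.9176 [wait]  node(4,3) S=289.9269 payoff=0.0000 vs cont=0.0000 → 0.0000 [wait]  node(4,4) S=537.4185 payoff=0.0000 vs cont=0.0000 → 0.0000 [wait]  ⇒ S*(4)=84.3802
t_3: node(3,0) S=61.9767 payoff=65.5933 vs cont=63.7530 → 65.5933 [stop]  node(3,1) S=114.8821 payoff=12.6879 vs cont=26.5938 → 26.5938 [wait]  node(3,2) S=212.9495 payoff=0.0000 vs cont=3.7715 → 3.7715 [wait]  node(3,3) S=394.7304 payoff=0.0000 vs cont=0.0000 → 0.0000 [wait]  ⇒ S*(3)=61.9767
t_2: node(2,0) S=84.3802 payoff=43.1898 vs cont=47.4731 → 47.4731 [wait]  node(2,1) S=156.4100 payoff=0.0000 vs cont=16.1601 → 16.1601 [wait]  node(2,2) S=289.9269 payoff=0.0000 vs cont=2.0563 → 2.0563 [wait]  ⇒ S*(2)=-
t_1: node(1,0) S=114.8821 payoff=12.6879 vs cont=32.9992 → 32.9992 [wait]  node(1,1) S=212.9495 payoff=0.0000 vs cont=9.7162 → 9.7162 [wait]  ⇒ S*(1)=-
t_0: node(0,0) S=156.4100 payoff=0.0000 vs cont=22.2702 → 22.2702 [wait]  ⇒ S*(0)=-

price = 22.2702
boundary = - - - 61.9767 84.3802
tree:
22.2702
32.9992 9.7162
47.4731 16.1601 2.0563
65.5933 26.5938 3.7715 0.0000
82.0485 43.1898 6.9176 0.0000 0.0000
94.1348 65.5933 12.6879 0.0000 0.0000 0.0000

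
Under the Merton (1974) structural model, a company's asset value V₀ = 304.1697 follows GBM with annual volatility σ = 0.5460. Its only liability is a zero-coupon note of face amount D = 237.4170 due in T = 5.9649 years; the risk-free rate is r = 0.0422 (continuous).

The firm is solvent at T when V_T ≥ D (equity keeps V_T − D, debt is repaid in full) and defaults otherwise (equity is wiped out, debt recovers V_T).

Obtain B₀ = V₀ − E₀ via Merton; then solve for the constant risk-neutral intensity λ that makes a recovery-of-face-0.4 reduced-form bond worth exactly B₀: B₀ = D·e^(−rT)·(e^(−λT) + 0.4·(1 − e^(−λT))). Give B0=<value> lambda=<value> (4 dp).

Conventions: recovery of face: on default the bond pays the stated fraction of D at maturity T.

B0=116.3577 lambda=0.1605

Equity is a call on the firm's assets struck at D = 237.4170:
d₁ = [ln(V₀/D) + (r + σ²/2)T] / (σ√T)
   = [ln(304.1697/237.4170) + (0.0422 + 0.5·0.5460²)·5.9649] / (0.5460·√5.9649)
   = [0.247768 + 1.140835] / 1.333504 = 1.041319
d₂ = d₁ − σ√T = 1.041319 − 1.333504 = -0.292185
N(d₁) = 0.851136,  N(d₂) = 0.385073,  e^(−rT) = 0.777463
E₀ = V₀·N(d₁) − D·e^(−rT)·N(d₂)
   = 304.1697·0.851136 − 237.4170·0.777463·0.385073 = 187.811974
B₀ = V₀ − E₀ = 304.1697 − 187.811974 = 116.357726
e^(−λT) = (B₀·e^(rT)/D − 0.4)/(1 − 0.4) = (116.3577·1.286234/237.4170 − 0.4)/0.6 = 0.38396900
λ = −ln(0.38396900)/5.9649 = 0.160471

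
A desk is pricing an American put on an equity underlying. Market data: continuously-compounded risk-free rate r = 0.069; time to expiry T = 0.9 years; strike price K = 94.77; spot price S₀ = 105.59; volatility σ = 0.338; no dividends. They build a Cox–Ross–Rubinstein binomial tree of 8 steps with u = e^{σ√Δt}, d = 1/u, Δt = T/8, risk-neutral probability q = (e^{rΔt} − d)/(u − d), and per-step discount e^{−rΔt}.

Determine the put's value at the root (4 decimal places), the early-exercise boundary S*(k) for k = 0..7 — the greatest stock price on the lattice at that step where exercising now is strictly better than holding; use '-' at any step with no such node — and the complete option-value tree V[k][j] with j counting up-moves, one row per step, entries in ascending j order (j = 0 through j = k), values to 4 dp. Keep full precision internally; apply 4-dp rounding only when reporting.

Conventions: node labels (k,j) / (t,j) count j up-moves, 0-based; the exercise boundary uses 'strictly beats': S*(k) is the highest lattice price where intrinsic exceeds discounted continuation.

price = 6.4224
boundary = - - - - 67.0936 59.9026 67.0936 75.1479
tree:
6.4224
9.7093 3.3121
14.2594 5.4164 1.3086
20.2501 8.6299 2.3623 0.3001
27.6764 13.3114 4.1921 0.6121 0.0000
34.8674 19.7061 7.2730 1.2487 0.0000 0.0000
41.2876 27.6764 12.2278 2.5473 0.0000 0.0000 0.0000
47.0198 34.8674 19.6221 5.1966 0.0000 0.0000 0.0000 0.0000
52.1376 41.2876 27.6764 10.6010 0.0000 0.0000 0.0000 0.0000 0.0000

Δt=0.11250  u=1.12004  d=0.89282  q=0.50598  discount=0.99227
step 8 (expiry): payoffs max(K−S,0) = 52.1376 41.2876 27.6764 10.6010 0.0000 0.0000 0.0000 0.0000 0.0000
step 7: (k=7,j=0): S=47.7502, K−S=47.0198, hold=46.2870 ⇒ V=47.0198 exercise | (k=7,j=1): S=59.9026, K−S=34.8674, hold=34.1346 ⇒ V=34.8674 exercise | (k=7,j=2): S=75.1479, K−S=19.6221, hold=18.8893 ⇒ V=19.6221 exercise | (k=7,j=3): S=94.2730, K−S=0.4970, hold=5.1966 ⇒ V=5.1966 continue | (k=7,j=4): S=118.2655, K−S=0.0000, hold=0.0000 ⇒ V=0.0000 continue | (k=7,j=5): S=148.3641, K−S=0.0000, hold=0.0000 ⇒ V=0.0000 continue | (k=7,j=6): S=186.1228, K−S=0.0000, hold=0.0000 ⇒ V=0.0000 continue | (k=7,j=7): S=233.4912, K−S=0.0000, hold=0.0000 ⇒ V=0.0000 continue  boundary S*=75.1479
step 6: (k=6,j=0): S=53.4824, K−S=41.2876, hold=40.5548 ⇒ V=41.2876 exercise | (k=6,j=1): S=67.0936, K−S=27.6764, hold=26.9436 ⇒ V=27.6764 exercise | (k=6,j=2): S=84.1690, K−S=10.6010, hold=12.2278 ⇒ V=12.2278 continue | (k=6,j=3): S=105.5900, K−S=0.0000, hold=2.5473 ⇒ V=2.5473 continue | (k=6,j=4): S=132.4627, K−S=0.0000, hold=0.0000 ⇒ V=0.0000 continue | (k=6,j=5): S=166.1745, K−S=0.0000, hold=0.0000 ⇒ V=0.0000 continue | (k=6,j=6): S=208.4659, K−S=0.0000, hold=0.0000 ⇒ V=0.0000 continue  boundary S*=67.0936
step 5: (k=5,j=0): S=59.9026, K−S=34.8674, hold=34.1346 ⇒ V=34.8674 exercise | (k=5,j=1): S=75.1479, K−S=19.6221, hold=19.7061 ⇒ V=19.7061 continue | (k=5,j=2): S=94.2730, K−S=0.4970, hold=7.2730 ⇒ V=7.2730 continue | (k=5,j=3): S=118.2655, K−S=0.0000, hold=1.2487 ⇒ V=1.2487 continue | (k=5,j=4): S=148.3641, K−S=0.0000, hold=0.0000 ⇒ V=0.0000 continue | (k=5,j=5): S=186.1228, K−S=0.0000, hold=0.0000 ⇒ V=0.0000 continue  boundary S*=59.9026
step 4: (k=4,j=0): S=67.0936, K−S=27.6764, hold=26.9857 ⇒ V=27.6764 exercise | (k=4,j=1): S=84.1690, K−S=10.6010, hold=13.3114 ⇒ V=13.3114 continue | (k=4,j=2): S=105.5900, K−S=0.0000, hold=4.1921 ⇒ V=4.1921 continue | (k=4,j=3): S=132.4627, K−S=0.0000, hold=0.6121 ⇒ V=0.6121 continue | (k=4,j=4): S=166.1745, K−S=0.0000, hold=0.0000 ⇒ V=0.0000 continue  boundary S*=67.0936
step 3: (k=3,j=0): S=75.1479, K−S=19.6221, hold=20.2501 ⇒ V=20.2501 continue | (k=3,j=1): S=94.2730, K−S=0.4970, hold=8.6299 ⇒ V=8.6299 continue | (k=3,j=2): S=118.2655, K−S=0.0000, hold=2.3623 ⇒ V=2.3623 continue | (k=3,j=3): S=148.3641, K−S=0.0000, hold=0.3001 ⇒ V=0.3001 continue  boundary S*=-
step 2: (k=2,j=0): S=84.1690, K−S=10.6010, hold=14.2594 ⇒ V=14.2594 continue | (k=2,j=1): S=105.5900, K−S=0.0000, hold=5.4164 ⇒ V=5.4164 continue | (k=2,j=2): S=132.4627, K−S=0.0000, hold=1.3086 ⇒ V=1.3086 continue  boundary S*=-
step 1: (k=1,j=0): S=94.2730, K−S=0.4970, hold=9.7093 ⇒ V=9.7093 continue | (k=1,j=1): S=118.2655, K−S=0.0000, hold=3.3121 ⇒ V=3.3121 continue  boundary S*=-
step 0: (k=0,j=0): S=105.5900, K−S=0.0000, hold=6.4224 ⇒ V=6.4224 continue  boundary S*=-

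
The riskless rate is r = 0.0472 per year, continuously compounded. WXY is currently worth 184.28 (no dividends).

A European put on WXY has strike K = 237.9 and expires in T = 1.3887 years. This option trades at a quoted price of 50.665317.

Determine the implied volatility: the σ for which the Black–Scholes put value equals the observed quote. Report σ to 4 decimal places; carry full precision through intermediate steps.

At σ = 0.2861 the Black–Scholes value reproduces the quote:
σ√T = 0.2861·√1.3887 = 0.337149
d₁ = (ln(S/K) + (r+σ²/2)T) / (σ√T) = (ln(184.28/237.9) + (0.0472+0.2861²/2)·1.3887) / 0.337149 = (-0.255394 + 0.122381) / 0.337149 = -0.394522
d₂ = d₁ − σ√T = -0.394522 − 0.337149 = -0.731671
e^{−rT} = 0.936555
N(−d₁) = 0.653402,  N(−d₂) = 0.767815
V = K·e^{−rT}·N(−d₂) − S·N(−d₁) = 171.074247 − 120.408930 = 50.665317 (the observed quote) — the price is monotone increasing in volatility, hence this σ is the only solution

sigma = 0.2861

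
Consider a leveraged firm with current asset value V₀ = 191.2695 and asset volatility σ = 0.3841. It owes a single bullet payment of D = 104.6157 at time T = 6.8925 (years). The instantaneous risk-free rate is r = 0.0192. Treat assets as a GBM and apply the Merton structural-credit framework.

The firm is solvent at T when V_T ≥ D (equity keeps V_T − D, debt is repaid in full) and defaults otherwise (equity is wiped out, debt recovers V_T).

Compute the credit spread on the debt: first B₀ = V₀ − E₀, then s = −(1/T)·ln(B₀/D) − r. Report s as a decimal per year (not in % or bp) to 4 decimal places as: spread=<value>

Equity is a call on the firm's assets struck at D = 104.6157:
d₁ = [ln(V₀/D) + (r + σ²/2)T] / (σ√T)
   = [ln(191.2695/104.6157) + (0.0192 + 0.5·0.3841²)·6.8925] / (0.3841·√6.8925)
   = [0.603390 + 0.640771] / 1.008400 = 1.233797
d₂ = d₁ − σ√T = 1.233797 − 1.008400 = 0.225398
N(d₁) = 0.891361,  N(d₂) = 0.589165,  e^(−rT) = 0.876047
E₀ = V₀·N(d₁) − D·e^(−rT)·N(d₂)
   = 191.2695·0.891361 − 104.6157·0.876047·0.589165 = 116.494200
B₀ = V₀ − E₀ = 191.2695 − 116.494200 = 74.775300
spread = −(1/T)·ln(B₀/D) − r = −(1/6.8925)·ln(74.775300/104.6157) − 0.0192 = 0.02952050

spread=0.0295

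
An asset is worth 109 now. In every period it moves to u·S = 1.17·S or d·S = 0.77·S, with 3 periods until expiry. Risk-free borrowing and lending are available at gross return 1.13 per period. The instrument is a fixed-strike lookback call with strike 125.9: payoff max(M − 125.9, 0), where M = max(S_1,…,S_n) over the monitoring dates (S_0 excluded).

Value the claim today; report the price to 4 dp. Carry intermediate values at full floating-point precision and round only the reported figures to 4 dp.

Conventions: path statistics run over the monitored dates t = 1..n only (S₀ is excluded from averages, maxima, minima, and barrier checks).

price = 26.0029

Set p* = 0.9000 (from d < R < u); the path-dependent value is the discounted p*-expectation over all price paths.
Enumerate all 2^3 = 8 price paths (U = up ×1.17, D = down ×0.77); each path with k up-moves has probability p*^k·(1−p*)^(3−k).
DDD: M=83.9300, payoff=0.0000, prob=0.001000
UDD: M=127.5300, payoff=1.6300, prob=0.009000
DUD: M=98.1981, payoff=0.0000, prob=0.009000
UUD: M=149.2101, payoff=23.3101, prob=0.081000
DDU: M=83.9300, payoff=0.0000, prob=0.009000
UDU: M=127.5300, payoff=1.6300, prob=0.081000
DUU: M=114.8918, payoff=0.0000, prob=0.081000
UUU: M=174.5758, payoff=48.6758, prob=0.729000
Price = Σ prob·payoff / R^3 = 37.519489 / 1.442897 = 26.0029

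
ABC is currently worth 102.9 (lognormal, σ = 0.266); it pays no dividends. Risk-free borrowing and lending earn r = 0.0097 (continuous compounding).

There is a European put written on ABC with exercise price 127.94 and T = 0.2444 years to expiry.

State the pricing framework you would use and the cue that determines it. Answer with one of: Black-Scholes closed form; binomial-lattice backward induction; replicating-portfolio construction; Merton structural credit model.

framework: Black-Scholes closed form

Key observation: a European claim on ABC (strike 127.94) — a lognormal (GBM) underlying with constant rate and volatility — has an exact closed-form value; no lattice or capital structure is involved.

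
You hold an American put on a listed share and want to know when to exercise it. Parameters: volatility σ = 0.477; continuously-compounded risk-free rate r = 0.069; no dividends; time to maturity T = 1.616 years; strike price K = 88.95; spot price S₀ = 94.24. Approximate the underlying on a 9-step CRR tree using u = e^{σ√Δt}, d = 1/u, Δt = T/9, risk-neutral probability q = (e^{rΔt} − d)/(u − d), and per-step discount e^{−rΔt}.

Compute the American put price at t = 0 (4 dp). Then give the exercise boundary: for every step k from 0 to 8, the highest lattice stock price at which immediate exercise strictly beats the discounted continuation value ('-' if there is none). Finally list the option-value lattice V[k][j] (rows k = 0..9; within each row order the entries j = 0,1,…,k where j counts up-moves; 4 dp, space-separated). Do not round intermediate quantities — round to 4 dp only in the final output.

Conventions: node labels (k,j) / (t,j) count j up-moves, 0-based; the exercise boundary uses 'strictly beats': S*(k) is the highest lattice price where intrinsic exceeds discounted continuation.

params: Δt=0.17956 u=1.22400 d=0.81699 q=0.48027 e^(-rΔt)=0.98769
t_9 payoffs: 73.6672 66.0537 54.6473 37.5585 11.9565 0.0000 0.0000 0.0000 0.0000 0.0000
t_8: node(8,0) S=18.7062 payoff=70.2438 vs cont=69.1486 → 70.2438 [stop]  node(8,1) S=28.0251 payoff=60.9249 vs cont=59.8297 → 60.9249 [stop]  node(8,2) S=41.9865 payoff=46.9635 vs cont=45.8682 → 46.9635 [stop]  node(8,3) S=62.9032 payoff=26.0468 vs cont=24.9516 → 26.0468 [stop]  node(8,4) S=94.2400 payoff=0.0000 vs cont=6.1376 → 6.1376 [wait]  node(8,5) S=141.1880 payoff=0.0000 vs cont=0.0000 → 0.0000 [wait]  node(8,6) S=211.5244 payoff=0.0000 vs cont=0.0000 → 0.0000 [wait]  node(8,7) S=316.9007 payoff=0.0000 vs cont=0.0000 → 0.0000 [wait]  node(8,8) S=474.7728 payoff=0.0000 vs cont=0.0000 → 0.0000 [wait]  ⇒ S*(8)=62.9032
t_7: node(7,0) S=22.8963 payoff=66.0537 vs cont=64.9584 → 66.0537 [stop]  node(7,1) S=34.3027 payoff=54.6473 vs cont=53.5520 → 54.6473 [stop]  node(7,2) S=51.3915 payoff=37.5585 vs cont=36.4633 → 37.5585 [stop]  node(7,3) S=76.9935 payoff=11.9565 vs cont=16.2821 → 16.2821 [wait]  node(7,4) S=115.3497 payoff=0.0000 vs cont=3.1506 → 3.1506 [wait]  node(7,5) S=172.8141 payoff=0.0000 vs cont=0.0000 → 0.0000 [wait]  node(7,6) S=258.9059 payoff=0.0000 vs cont=0.0000 → 0.0000 [wait]  node(7,7) S=387.8864 payoff=0.0000 vs cont=0.0000 → 0.0000 [wait]  ⇒ S*(7)=51.3915
t_6: node(6,0) S=28.0251 payoff=60.9249 vs cont=59.8297 → 60.9249 [stop]  node(6,1) S=41.9865 payoff=46.9635 vs cont=45.8682 → 46.9635 [stop]  node(6,2) S=62.9032 payoff=26.0468 vs cont=27.0034 → 27.0034 [wait]  node(6,3) S=94.2400 payoff=0.0000 vs cont=9.8526 → 9.8526 [wait]  node(6,4) S=141.1880 payoff=0.0000 vs cont=1.6173 → 1.6173 [wait]  node(6,5) S=211.5244 payoff=0.0000 vs cont=0.0000 → 0.0000 [wait]  node(6,6) S=316.9007 payoff=0.0000 vs cont=0.0000 → 0.0000 [wait]  ⇒ S*(6)=41.9865
t_5: node(5,0) S=34.3027 payoff=54.6473 vs cont=53.5520 → 54.6473 [stop]  node(5,1) S=51.3915 payoff=37.5585 vs cont=36.9170 → 37.5585 [stop]  node(5,2) S=76.9935 payoff=11.9565 vs cont=18.5353 → 18.5353 [wait]  node(5,3) S=115.3497 payoff=0.0000 vs cont=5.8248 → 5.8248 [wait]  node(5,4) S=172.8141 payoff=0.0000 vs cont=0.8302 → 0.8302 [wait]  node(5,5) S=258.9059 payoff=0.0000 vs cont=0.0000 → 0.0000 [wait]  ⇒ S*(5)=51.3915
t_4: node(4,0) S=41.9865 payoff=46.9635 vs cont=45.8682 → 46.9635 [stop]  node(4,1) S=62.9032 payoff=26.0468 vs cont=28.0723 → 28.0723 [wait]  node(4,2) S=94.2400 payoff=0.0000 vs cont=12.2778 → 12.2778 [wait]  node(4,3) S=141.1880 payoff=0.0000 vs cont=3.3839 → 3.3839 [wait]  node(4,4) S=211.5244 payoff=0.0000 vs cont=0.4262 → 0.4262 [wait]  ⇒ S*(4)=41.9865
t_3: node(3,0) S=51.3915 payoff=37.5585 vs cont=37.4241 → 37.5585 [stop]  node(3,1) S=76.9935 payoff=11.9565 vs cont=20.2344 → 20.2344 [wait]  node(3,2) S=115.3497 payoff=0.0000 vs cont=7.9077 → 7.9077 [wait]  node(3,3) S=172.8141 payoff=0.0000 vs cont=1.9392 → 1.9392 [wait]  ⇒ S*(3)=51.3915
t_2: node(2,0) S=62.9032 payoff=26.0468 vs cont=28.8783 → 28.8783 [wait]  node(2,1) S=94.2400 payoff=0.0000 vs cont=14.1380 → 14.1380 [wait]  node(2,2) S=141.1880 payoff=0.0000 vs cont=4.9792 → 4.9792 [wait]  ⇒ S*(2)=-
t_1: node(1,0) S=76.9935 payoff=11.9565 vs cont=21.5306 → 21.5306 [wait]  node(1,1) S=115.3497 payoff=0.0000 vs cont=9.6194 → 9.6194 [wait]  ⇒ S*(1)=-
t_0: node(0,0) S=94.2400 payoff=0.0000 vs cont=15.6153 → 15.6153 [wait]  ⇒ S*(0)=-

price = 15.6153
boundary = - - - 51.3915 41.9865 51.3915 41.9865 51.3915 62.9032
tree:
15.6153
21.5306 9.6194
28.8783 14.1380 4.9792
37.5585 20.2344 7.9077 1.9392
46.9635 28.0723 12.2778 3.3839 0.4262
54.6473 37.5585 18.5353 5.8248 0.8302 0.0000
60.9249 46.9635 27.0034 9.8526 1.6173 0.0000 0.0000
66.0537 54.6473 37.5585 16.2821 3.1506 0.0000 0.0000 0.0000
70.2438 60.9249 46.9635 26.0468 6.1376 0.0000 0.0000 0.0000 0.0000
73.6672 66.0537 54.6473 37.5585 11.9565 0.0000 0.0000 0.0000 0.0000 0.0000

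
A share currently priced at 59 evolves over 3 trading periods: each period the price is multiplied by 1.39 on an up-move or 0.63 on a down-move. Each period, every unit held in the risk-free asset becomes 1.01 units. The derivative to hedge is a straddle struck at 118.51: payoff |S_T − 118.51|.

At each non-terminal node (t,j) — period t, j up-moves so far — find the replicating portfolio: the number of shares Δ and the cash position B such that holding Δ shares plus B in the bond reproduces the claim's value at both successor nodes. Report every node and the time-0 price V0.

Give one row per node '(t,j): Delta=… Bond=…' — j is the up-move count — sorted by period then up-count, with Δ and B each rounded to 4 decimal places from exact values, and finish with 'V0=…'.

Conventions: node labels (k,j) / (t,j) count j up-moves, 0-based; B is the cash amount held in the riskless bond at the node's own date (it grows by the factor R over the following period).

(0,0): Delta=-0.5634 Bond=98.9568
(1,0): Delta=-1.0000 Bond=116.1749
(1,1): Delta=-0.3655 Bond=83.7179
(2,0): Delta=-1.0000 Bond=117.3366
(2,1): Delta=-1.0000 Bond=117.3366
(2,2): Delta=-0.0779 Bond=51.7734
V0=65.7164

The replicating-portfolio and risk-neutral prices coincide; use p* = (1.01−0.63)/(1.39−0.63) = 0.5000 for the latter.
Expiry values: V(3,0)=103.7572, V(3,1)=85.9602, V(3,2)=46.6938, V(3,3)=39.9415
(2,0): S=23.4171. Δ = (V_up−V_dn)/(S_up−S_dn) = (85.9602−103.7572)/(32.5498−14.7528) = -1.0000. V = [p*·85.9602 + (1−p*)·103.7572]/1.01 = 93.9195. B = V − Δ·S = 117.3366.
(2,1): S=51.6663. Δ = (V_up−V_dn)/(S_up−S_dn) = (46.6938−85.9602)/(71.8162−32.5498) = -1.0000. V = [p*·46.6938 + (1−p*)·85.9602]/1.01 = 65.6703. B = V − Δ·S = 117.3366.
(2,2): S=113.9939. Δ = (V_up−V_dn)/(S_up−S_dn) = (39.9415−46.6938)/(158.4515−71.8162) = -0.0779. V = [p*·39.9415 + (1−p*)·46.6938]/1.01 = 42.8888. B = V − Δ·S = 51.7734.
(1,0): S=37.1700. Δ = (V_up−V_dn)/(S_up−S_dn) = (65.6703−93.9195)/(51.6663−23.4171) = -1.0000. V = [p*·65.6703 + (1−p*)·93.9195]/1.01 = 79.0049. B = V − Δ·S = 116.1749.
(1,1): S=82.0100. Δ = (V_up−V_dn)/(S_up−S_dn) = (42.8888−65.6703)/(113.9939−51.6663) = -0.3655. V = [p*·42.8888 + (1−p*)·65.6703]/1.01 = 53.7421. B = V − Δ·S = 83.7179.
(0,0): S=59.0000. Δ = (V_up−V_dn)/(S_up−S_dn) = (53.7421−79.0049)/(82.0100−37.1700) = -0.5634. V = [p*·53.7421 + (1−p*)·79.0049]/1.01 = 65.7164. B = V − Δ·S = 98.9568.
Verification: the root portfolio costs Δ(0,0)·S0 + B(0,0) = 65.7164, matching V0.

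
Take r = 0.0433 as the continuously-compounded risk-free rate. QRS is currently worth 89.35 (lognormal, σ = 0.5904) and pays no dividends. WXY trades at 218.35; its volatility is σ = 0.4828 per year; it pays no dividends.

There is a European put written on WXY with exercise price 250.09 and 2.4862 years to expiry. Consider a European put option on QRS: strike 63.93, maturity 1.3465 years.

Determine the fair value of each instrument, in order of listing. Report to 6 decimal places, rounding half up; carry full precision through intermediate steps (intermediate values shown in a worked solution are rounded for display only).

[WXY put K=250.09]
σ√T = 0.4828·√2.4862 = 0.761264
d₁ = (ln(S/K) + (r+σ²/2)T) / (σ√T) = (ln(218.35/250.09) + (0.0433+0.4828²/2)·2.4862) / 0.761264 = (-0.135722 + 0.397414) / 0.761264 = 0.343760
d₂ = d₁ − σ√T = 0.343760 − 0.761264 = -0.417504
e^{−rT} = 0.897940
N(−d₁) = 0.365513,  N(−d₂) = 0.661845
price = K·e^{−rT}·N(−d₂) − S·N(−d₁) = 148.627697 − 79.809826 = 68.817871
[QRS put K=63.93]
σ√T = 0.5904·√1.3465 = 0.685093
d₁ = (ln(S/K) + (r+σ²/2)T) / (σ√T) = (ln(89.35/63.93) + (0.0433+0.5904²/2)·1.3465) / 0.685093 = (0.334773 + 0.292980) / 0.685093 = 0.916302
d₂ = d₁ − σ√T = 0.916302 − 0.685093 = 0.231209
e^{−rT} = 0.943364
N(−d₁) = 0.179754,  N(−d₂) = 0.408576
price = K·e^{−rT}·N(−d₂) − S·N(−d₁) = 24.640917 − 16.061040 = 8.579877

price(WXY put K=250.09) = 68.817871
price(QRS put K=63.93) = 8.579877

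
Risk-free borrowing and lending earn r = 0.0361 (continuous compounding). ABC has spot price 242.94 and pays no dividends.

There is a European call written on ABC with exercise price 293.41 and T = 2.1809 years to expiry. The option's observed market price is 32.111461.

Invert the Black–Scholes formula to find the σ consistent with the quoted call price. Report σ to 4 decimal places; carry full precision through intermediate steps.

At σ = 0.2987 the Black–Scholes value reproduces the quote:
σ√T = 0.2987·√2.1809 = 0.441116
d₁ = (ln(S/K) + (r+σ²/2)T) / (σ√T) = (ln(242.94/293.41) + (0.0361+0.2987²/2)·2.1809) / 0.441116 = (-0.188756 + 0.176022) / 0.441116 = -0.028868
d₂ = d₁ − σ√T = -0.028868 − 0.441116 = -0.469984
e^{−rT} = 0.924289
N(d₁) = 0.488485,  N(d₂) = 0.319183
V = S·N(d₁) − K·e^{−rT}·N(d₂) = 118.672525 − 86.561064 = 32.111461 (matching the quote); vega is positive throughout, so no other σ reproduces this price

sigma = 0.2987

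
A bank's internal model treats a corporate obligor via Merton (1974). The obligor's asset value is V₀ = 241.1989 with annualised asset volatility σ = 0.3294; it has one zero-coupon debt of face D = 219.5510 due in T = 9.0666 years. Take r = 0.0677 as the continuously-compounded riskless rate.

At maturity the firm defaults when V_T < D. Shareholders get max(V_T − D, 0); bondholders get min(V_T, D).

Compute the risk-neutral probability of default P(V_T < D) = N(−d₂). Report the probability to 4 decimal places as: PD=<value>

Work the structural quantities from V₀ = 241.1989 against face 219.5510:
d₁ = [ln(V₀/D) + (r + σ²/2)T] / (σ√T)
   = [ln(241.1989/219.5510) + (0.0677 + 0.5·0.3294²)·9.0666] / (0.3294·√9.0666)
   = [0.094037 + 1.105692] / 0.991850 = 1.209588
d₂ = d₁ − σ√T = 1.209588 − 0.991850 = 0.217738
risk-neutral PD = N(−d₂) = N(-0.217738) = 0.413817

PD=0.4138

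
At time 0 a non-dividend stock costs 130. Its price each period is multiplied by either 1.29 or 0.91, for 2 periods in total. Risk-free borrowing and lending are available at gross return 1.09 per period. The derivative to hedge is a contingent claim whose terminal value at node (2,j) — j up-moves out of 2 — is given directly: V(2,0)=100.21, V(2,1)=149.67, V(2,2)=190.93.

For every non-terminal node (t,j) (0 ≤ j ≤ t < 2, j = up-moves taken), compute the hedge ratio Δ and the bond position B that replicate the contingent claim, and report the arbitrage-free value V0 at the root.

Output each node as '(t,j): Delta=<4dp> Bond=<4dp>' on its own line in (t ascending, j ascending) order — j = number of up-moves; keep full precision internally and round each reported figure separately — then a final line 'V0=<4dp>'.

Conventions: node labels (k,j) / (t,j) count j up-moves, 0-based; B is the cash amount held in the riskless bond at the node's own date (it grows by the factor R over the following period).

No-arbitrage ⇒ martingale measure with p* = (R−d)/(u−d) = 0.4737.
At maturity the claim pays: V(2,0)=100.2100, V(2,1)=149.6700, V(2,2)=190.9300
(1,0): S=118.3000. Δ = (V_up−V_dn)/(S_up−S_dn) = (149.6700−100.2100)/(152.6070−107.6530) = 1.1002. V = [p*·149.6700 + (1−p*)·100.2100]/1.09 = 113.4297. B = V − Δ·S = -16.7282.
(1,1): S=167.7000. Δ = (V_up−V_dn)/(S_up−S_dn) = (190.9300−149.6700)/(216.3330−152.6070) = 0.6475. V = [p*·190.9300 + (1−p*)·149.6700]/1.09 = 155.2424. B = V − Δ·S = 46.6634.
(0,0): S=130.0000. Δ = (V_up−V_dn)/(S_up−S_dn) = (155.2424−113.4297)/(167.7000−118.3000) = 0.8464. V = [p*·155.2424 + (1−p*)·113.4297]/1.09 = 122.2346. B = V − Δ·S = 12.2013.
Verification: the root portfolio costs Δ(0,0)·S0 + B(0,0) = 122.2346, matching V0.

(0,0): Delta=0.8464 Bond=12.2013
(1,0): Delta=1.1002 Bond=-16.7282
(1,1): Delta=0.6475 Bond=46.6634
V0=122.2346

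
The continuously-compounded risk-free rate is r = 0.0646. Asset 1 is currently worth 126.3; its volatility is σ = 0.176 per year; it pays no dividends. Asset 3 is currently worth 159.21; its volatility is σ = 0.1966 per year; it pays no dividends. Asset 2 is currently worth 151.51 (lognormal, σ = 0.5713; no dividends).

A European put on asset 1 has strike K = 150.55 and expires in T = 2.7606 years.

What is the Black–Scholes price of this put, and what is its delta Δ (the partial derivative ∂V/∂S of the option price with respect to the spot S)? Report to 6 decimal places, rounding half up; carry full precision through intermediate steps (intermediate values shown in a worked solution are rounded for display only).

price = 14.492497
Δ = -0.438236

σ√T = 0.176·√2.7606 = 0.292425
d₁ = (ln(S/K) + (r+σ²/2)T) / (σ√T) = (ln(126.3/150.55) + (0.0646+0.176²/2)·2.7606) / 0.292425 = (-0.175635 + 0.221091) / 0.292425 = 0.155444
d₂ = d₁ − σ√T = 0.155444 − 0.292425 = -0.136981
e^{−rT} = 0.836662
N(−d₁) = 0.438236,  N(−d₂) = 0.554477
Put price V = K·e^{−rT}·N(−d₂) − S·N(−d₁) = 69.841658 − 55.349162 = 14.492497
Δ = −N(−d₁) = -0.438236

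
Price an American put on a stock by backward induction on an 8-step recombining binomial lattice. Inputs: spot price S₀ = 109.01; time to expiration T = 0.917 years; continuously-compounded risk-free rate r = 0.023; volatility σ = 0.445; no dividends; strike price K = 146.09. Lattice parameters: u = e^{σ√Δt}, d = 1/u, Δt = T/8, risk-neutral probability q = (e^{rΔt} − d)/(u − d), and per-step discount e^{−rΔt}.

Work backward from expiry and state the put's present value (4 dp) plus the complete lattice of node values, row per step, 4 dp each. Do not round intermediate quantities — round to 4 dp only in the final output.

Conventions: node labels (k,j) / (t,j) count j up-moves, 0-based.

price = 42.7514
tree:
42.7514
53.7748 30.6166
65.4400 40.9815 19.1532
76.7198 52.8762 27.8588 9.4881
86.4219 65.4400 39.0691 15.4308 2.8704
94.7671 76.7198 52.3262 24.4065 5.4418 0.0000
101.9452 86.4219 65.4400 37.0800 10.3167 0.0000 0.0000
108.1193 94.7671 76.7198 52.3262 19.5587 0.0000 0.0000 0.0000
113.4299 101.9452 86.4219 65.4400 37.0800 0.0000 0.0000 0.0000 0.0000

params: Δt=0.11463 u=1.16260 d=0.86014 q=0.47113 e^(-rΔt)=0.99737
t_8 payoffs: 113.4299 101.9452 86.4219 65.4400 37.0800 0.0000 0.0000 0.0000 0.0000
k=7: node(7,0) S=37.9707 payoff=108.1193 vs cont=107.7346 → 108.1193 [stop]  node(7,1) S=51.3229 payoff=94.7671 vs cont=94.3825 → 94.7671 [stop]  node(7,2) S=69.3702 payoff=76.7198 vs cont=76.3351 → 76.7198 [stop]  node(7,3) S=93.7638 payoff=52.3262 vs cont=51.9415 → 52.3262 [stop]  node(7,4) S=126.7352 payoff=19.3548 vs cont=19.5587 → 19.5587 [wait]  node(7,5) S=171.3009 payoff=0.0000 vs cont=0.0000 → 0.0000 [wait]  node(7,6) S=231.5377 payoff=0.0000 vs cont=0.0000 → 0.0000 [wait]  node(7,7) S=312.9564 payoff=0.0000 vs cont=0.0000 → 0.0000 [wait]
k=6: node(6,0) S=44.1448 payoff=101.9452 vs cont=101.5605 → 101.9452 [stop]  node(6,1) S=59.6681 payoff=86.4219 vs cont=86.0373 → 86.4219 [stop]  node(6,2) S=80.6500 payoff=65.4400 vs cont=65.0554 → 65.4400 [stop]  node(6,3) S=109.0100 payoff=37.0800 vs cont=36.7912 → 37.0800 [stop]  node(6,4) S=147.3426 payoff=0.0000 vs cont=10.3167 → 10.3167 [wait]  node(6,5) S=199.1547 payoff=0.0000 vs cont=0.0000 → 0.0000 [wait]  node(6,6) S=269.1862 payoff=0.0000 vs cont=0.0000 → 0.0000 [wait]
k=5: node(5,0) S=51.3229 payoff=94.7671 vs cont=94.3825 → 94.7671 [stop]  node(5,1) S=69.3702 payoff=76.7198 vs cont=76.3351 → 76.7198 [stop]  node(5,2) S=93.7638 payoff=52.3262 vs cont=51.9415 → 52.3262 [stop]  node(5,3) S=126.7352 payoff=19.3548 vs cont=24.4065 → 24.4065 [wait]  node(5,4) S=171.3009 payoff=0.0000 vs cont=5.4418 → 5.4418 [wait]  node(5,5) S=231.5377 payoff=0.0000 vs cont=0.0000 → 0.0000 [wait]
k=4: node(4,0) S=59.6681 payoff=86.4219 vs cont=86.0373 → 86.4219 [stop]  node(4,1) S=80.6500 payoff=65.4400 vs cont=65.0554 → 65.4400 [stop]  node(4,2) S=109.0100 payoff=37.0800 vs cont=39.0691 → 39.0691 [wait]  node(4,3) S=147.3426 payoff=0.0000 vs cont=15.4308 → 15.4308 [wait]  node(4,4) S=199.1547 payoff=0.0000 vs cont=2.8704 → 2.8704 [wait]
k=3: node(3,0) S=69.3702 payoff=76.7198 vs cont=76.3351 → 76.7198 [stop]  node(3,1) S=93.7638 payoff=52.3262 vs cont=52.8762 → 52.8762 [wait]  node(3,2) S=126.7352 payoff=19.3548 vs cont=27.8588 → 27.8588 [wait]  node(3,3) S=171.3009 payoff=0.0000 vs cont=9.4881 → 9.4881 [wait]
k=2: node(2,0) S=80.6500 payoff=65.4400 vs cont=65.3138 → 65.4400 [stop]  node(2,1) S=109.0100 payoff=37.0800 vs cont=40.9815 → 40.9815 [wait]  node(2,2) S=147.3426 payoff=0.0000 vs cont=19.1532 → 19.1532 [wait]
k=1: node(1,0) S=93.7638 payoff=52.3262 vs cont=53.7748 → 53.7748 [wait]  node(1,1) S=126.7352 payoff=19.3548 vs cont=30.6166 → 30.6166 [wait]
k=0: node(0,0) S=109.0100 payoff=37.0800 vs cont=42.7514 → 42.7514 [wait]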